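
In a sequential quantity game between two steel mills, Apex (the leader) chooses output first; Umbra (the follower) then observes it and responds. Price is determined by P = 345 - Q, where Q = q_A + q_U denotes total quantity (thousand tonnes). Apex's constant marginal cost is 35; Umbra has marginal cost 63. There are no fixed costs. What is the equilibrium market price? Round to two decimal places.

119.50

Solve by backward induction. Given q_A, the follower Umbra maximises π_U = (345 - q_A - q_U)q_U - 63q_U.
∂π_U/∂q_U = 282 - q_A - 2q_U = 0 gives the reaction function q_U = (282 - q_A)/2.
Apex substitutes q_U(q_A) into its own profit: π_A = q_A(345 - q_A - (282 - q_A)/2) - 35q_A = (204 - (1/2)q_A)q_A - 35q_A.
The leader's first-order condition 169 - q_A = 0 yields q_A = 169.
Then q_U = (282 - 169)/2 = 113/2.
Total output Q = 451/2, so price P = 345 - 451/2 = 239/2.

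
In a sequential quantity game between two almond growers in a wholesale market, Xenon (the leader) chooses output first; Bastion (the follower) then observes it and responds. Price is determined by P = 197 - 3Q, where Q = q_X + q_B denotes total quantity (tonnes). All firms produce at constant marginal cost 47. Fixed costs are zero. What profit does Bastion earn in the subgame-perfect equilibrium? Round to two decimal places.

468.75

Solve by backward induction. Given q_X, the follower Bastion maximises π_B = (197 - 3q_X - 3q_B)q_B - 47q_B.
Follower FOC: 150 - 3q_X - 6q_B = 0, so q_B(q_X) = (150 - 3q_X)/6.
Xenon substitutes q_B(q_X) into its own profit: π_X = q_X(197 - 3q_X - (150 - 3q_X)/2) - 47q_X = (122 - (3/2)q_X)q_X - 47q_X.
Maximising: ∂π_X/∂q_X = 75 - 3q_X = 0, giving q_X = 25.
Then q_B = (150 - 3·25)/6 = 25/2.
Price P = 197 - 3·(75/2) = 169/2.
Bastion's profit: (169/2 - 47)·(25/2) = 1875/4.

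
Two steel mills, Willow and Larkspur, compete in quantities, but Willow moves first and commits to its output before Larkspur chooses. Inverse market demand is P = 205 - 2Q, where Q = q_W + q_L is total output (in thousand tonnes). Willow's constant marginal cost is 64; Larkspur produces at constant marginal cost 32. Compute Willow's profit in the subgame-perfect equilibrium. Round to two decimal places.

The follower Larkspur best-responds to any q_W: π_L = (205 - 2Q)q_L - 32q_L.
Setting the follower's marginal profit to zero, 173 - 2q_W - 4q_L = 0, i.e. q_L = (173 - 2q_W)/4.
The leader anticipates this reaction. Substituting into P = 205 - 2Q gives P = 237/2 - q_W, so π_W = (237/2 - q_W)q_W - 64q_W.
Maximising: ∂π_W/∂q_W = 109/2 - 2q_W = 0, giving q_W = 109/4.
Then q_L = (173 - 2·(109/4))/4 = 237/8.
Price P = 205 - 2·(455/8) = 365/4.
Willow's profit: (365/4 - 64)·(109/4) = 742.5625.

742.56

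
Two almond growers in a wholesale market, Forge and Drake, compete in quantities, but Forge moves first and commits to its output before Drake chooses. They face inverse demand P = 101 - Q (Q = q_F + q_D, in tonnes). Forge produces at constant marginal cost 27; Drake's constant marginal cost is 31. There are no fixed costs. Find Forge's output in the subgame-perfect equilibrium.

39

The follower Drake best-responds to any q_F: π_D = (101 - Q)q_D - 31q_D.
Follower FOC: 70 - q_F - 2q_D = 0, so q_D(q_F) = (70 - q_F)/2.
Forge substitutes q_D(q_F) into its own profit: π_F = q_F(101 - q_F - (70 - q_F)/2) - 27q_F = (66 - (1/2)q_F)q_F - 27q_F.
Maximising: ∂π_F/∂q_F = 39 - q_F = 0, giving q_F = 39.
Then q_D = (70 - 39)/2 = 31/2.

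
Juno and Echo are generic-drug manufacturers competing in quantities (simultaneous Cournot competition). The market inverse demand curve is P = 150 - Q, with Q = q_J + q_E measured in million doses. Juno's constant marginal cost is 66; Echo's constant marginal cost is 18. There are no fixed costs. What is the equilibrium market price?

Juno's profit: π_J = (150 - Q)q_J - (66q_J). Setting ∂π_J/∂q_J = 0: 84 - 2q_J - (q_E) = 0.
Echo's first-order condition: 132 - 2q_E - (q_J) = 0.
Rearranging gives the reaction functions q_J = (84 - q_E)/2 and q_E = (132 - q_J)/2.
Solving the pair: q_J = 12, q_E = 60.
Total output Q = 72, so price P = 150 - 72 = 78.

78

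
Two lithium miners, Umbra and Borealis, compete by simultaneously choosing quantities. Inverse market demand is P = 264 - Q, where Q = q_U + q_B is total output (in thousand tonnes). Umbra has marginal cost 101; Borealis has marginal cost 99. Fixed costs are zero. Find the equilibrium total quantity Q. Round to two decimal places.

Umbra's profit: π_U = (264 - Q)q_U - (101q_U). Setting ∂π_U/∂q_U = 0: 163 - 2q_U - (q_B) = 0.
Borealis's profit: π_B = (264 - Q)q_B - (99q_B). Setting ∂π_B/∂q_B = 0: 165 - 2q_B - (q_U) = 0.
Rearranging gives the reaction functions q_U = (163 - q_B)/2 and q_B = (165 - q_U)/2.
Substituting one into the other gives q_U = 161/3 and q_B = 167/3.
Total output Q = 161/3 + 167/3 = 328/3.

109.33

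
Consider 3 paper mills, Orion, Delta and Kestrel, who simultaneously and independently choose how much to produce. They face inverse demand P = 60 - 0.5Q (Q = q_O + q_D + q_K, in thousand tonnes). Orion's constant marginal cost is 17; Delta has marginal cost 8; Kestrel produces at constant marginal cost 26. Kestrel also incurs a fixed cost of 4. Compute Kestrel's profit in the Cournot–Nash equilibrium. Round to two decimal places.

2.13

Orion's profit: π_O = (60 - 0.5Q)q_O - (17q_O). Setting ∂π_O/∂q_O = 0: 43 - q_O - (1/2)(q_D + q_K) = 0.
Delta's profit: π_D = (60 - 0.5Q)q_D - (8q_D). Setting ∂π_D/∂q_D = 0: 52 - q_D - (1/2)(q_O + q_K) = 0.
Kestrel's profit: π_K = (60 - 0.5Q)q_K - (26q_K). Setting ∂π_K/∂q_K = 0: 34 - q_K - (1/2)(q_O + q_D) = 0.
Summing all 3 equations gives 129 − 2Q = 0, hence Q = 129/2.
Back-substituting: q_O = (43 − 129/4)/(1/2) = 43/2, q_D = (52 − 129/4)/(1/2) = 79/2, q_K = (34 − 129/4)/(1/2) = 7/2.
Price P = 60 - (1/2)·(129/2) = 111/4.
Kestrel's profit: (111/4 - 26)·(7/2) - 4 = 17/8.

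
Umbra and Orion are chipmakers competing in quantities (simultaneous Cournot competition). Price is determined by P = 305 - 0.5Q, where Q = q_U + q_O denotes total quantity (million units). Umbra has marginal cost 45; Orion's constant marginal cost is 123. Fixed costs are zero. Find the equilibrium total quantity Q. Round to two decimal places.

Umbra's profit: π_U = (305 - 0.5Q)q_U - (45q_U). Setting ∂π_U/∂q_U = 0: 260 - q_U - (1/2)(q_O) = 0.
Orion's profit: π_O = (305 - 0.5Q)q_O - (123q_O). Setting ∂π_O/∂q_O = 0: 182 - q_O - (1/2)(q_U) = 0.
So q_U = (260 - (1/2)q_O) and q_O = (182 - (1/2)q_U).
Substituting one into the other gives q_U = 676/3 and q_O = 208/3.
Total output Q = 676/3 + 208/3 = 884/3.

294.67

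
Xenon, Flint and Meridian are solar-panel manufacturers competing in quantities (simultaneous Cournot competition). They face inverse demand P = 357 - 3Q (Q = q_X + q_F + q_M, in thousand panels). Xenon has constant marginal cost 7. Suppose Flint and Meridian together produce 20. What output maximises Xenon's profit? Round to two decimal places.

48.33

With rivals' combined output fixed at 20, Xenon's profit is π_X = (357 - 3·20 - 3q_X)q_X - (7q_X) = (297 - 3q_X)q_X - (7q_X).
∂π_X/∂q_X = 290 - 6q_X = 0, so q_X = 145/3.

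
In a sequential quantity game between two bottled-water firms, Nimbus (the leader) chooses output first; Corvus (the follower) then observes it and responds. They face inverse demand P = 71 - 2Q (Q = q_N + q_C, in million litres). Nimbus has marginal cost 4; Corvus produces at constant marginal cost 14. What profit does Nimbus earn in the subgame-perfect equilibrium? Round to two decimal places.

The follower Corvus best-responds to any q_N: π_C = (71 - 2Q)q_C - 14q_C.
Setting the follower's marginal profit to zero, 57 - 2q_N - 4q_C = 0, i.e. q_C = (57 - 2q_N)/4.
The leader anticipates this reaction. Substituting into P = 71 - 2Q gives P = 85/2 - q_N, so π_N = (85/2 - q_N)q_N - 4q_N.
Leader FOC: 77/2 - 2q_N = 0, so q_N = 77/4.
Then q_C = (57 - 2·(77/4))/4 = 37/8.
Price P = 71 - 2·(191/8) = 93/4.
Nimbus's profit: (93/4 - 4)·(77/4) = 370.5625.

370.56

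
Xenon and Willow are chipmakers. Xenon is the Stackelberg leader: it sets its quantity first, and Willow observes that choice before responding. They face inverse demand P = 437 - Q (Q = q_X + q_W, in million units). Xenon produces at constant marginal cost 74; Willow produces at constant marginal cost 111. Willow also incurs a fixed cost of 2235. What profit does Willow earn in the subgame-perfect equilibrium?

Solve by backward induction. Given q_X, the follower Willow maximises π_W = (437 - q_X - q_W)q_W - 111q_W.
Follower FOC: 326 - q_X - 2q_W = 0, so q_W(q_X) = (326 - q_X)/2.
Xenon substitutes q_W(q_X) into its own profit: π_X = q_X(437 - q_X - (326 - q_X)/2) - 74q_X = (274 - (1/2)q_X)q_X - 74q_X.
Leader FOC: 200 - q_X = 0, so q_X = 200.
Then q_W = (326 - 200)/2 = 63.
Price P = 437 - 263 = 174.
Willow's profit: (174 - 111)·63 - 2235 = 1734.

1734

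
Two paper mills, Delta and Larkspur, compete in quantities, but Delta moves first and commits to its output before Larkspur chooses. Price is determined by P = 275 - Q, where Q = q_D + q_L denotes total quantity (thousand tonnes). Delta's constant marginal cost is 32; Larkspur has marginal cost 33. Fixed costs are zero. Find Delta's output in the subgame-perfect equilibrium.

122

The follower Larkspur best-responds to any q_D: π_L = (275 - Q)q_L - 33q_L.
Setting the follower's marginal profit to zero, 242 - q_D - 2q_L = 0, i.e. q_L = (242 - q_D)/2.
The leader anticipates this reaction. Substituting into P = 275 - Q gives P = 154 - (1/2)q_D, so π_D = (154 - (1/2)q_D)q_D - 32q_D.
Leader FOC: 122 - q_D = 0, so q_D = 122.
Then q_L = (242 - 122)/2 = 60.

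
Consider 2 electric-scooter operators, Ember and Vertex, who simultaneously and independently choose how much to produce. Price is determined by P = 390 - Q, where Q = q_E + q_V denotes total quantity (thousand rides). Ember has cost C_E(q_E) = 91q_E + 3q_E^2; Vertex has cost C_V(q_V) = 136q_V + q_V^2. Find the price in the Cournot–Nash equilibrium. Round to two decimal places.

Ember's profit: π_E = (390 - Q)q_E - (91q_E + 3q_E²). Setting ∂π_E/∂q_E = 0: 299 - 8q_E - (q_V) = 0.
Vertex's profit: π_V = (390 - Q)q_V - (136q_V + q_V²). Setting ∂π_V/∂q_V = 0: 254 - 4q_V - (q_E) = 0.
So q_E = (299 - q_V)/8 and q_V = (254 - q_E)/4.
Substituting one into the other gives q_E = 942/31 and q_V = 1733/31.
Total output Q = 86.2903, so price P = 390 - 86.2903 = 303.7097.

303.71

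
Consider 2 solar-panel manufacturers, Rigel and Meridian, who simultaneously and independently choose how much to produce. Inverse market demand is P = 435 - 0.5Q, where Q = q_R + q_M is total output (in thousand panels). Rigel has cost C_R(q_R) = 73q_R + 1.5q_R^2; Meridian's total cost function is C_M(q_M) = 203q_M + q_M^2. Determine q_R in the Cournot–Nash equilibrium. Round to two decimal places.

82.55

Rigel's profit: π_R = (435 - 0.5Q)q_R - (73q_R + (3/2)q_R²). Setting ∂π_R/∂q_R = 0: 362 - 4q_R - (1/2)(q_M) = 0.
Meridian's first-order condition: 232 - 3q_M - (1/2)(q_R) = 0.
Best responses: q_R = (362 - (1/2)q_M)/4, q_M = (232 - (1/2)q_R)/3.
Substituting one into the other gives q_R = 82.5532 and q_M = 63.5745.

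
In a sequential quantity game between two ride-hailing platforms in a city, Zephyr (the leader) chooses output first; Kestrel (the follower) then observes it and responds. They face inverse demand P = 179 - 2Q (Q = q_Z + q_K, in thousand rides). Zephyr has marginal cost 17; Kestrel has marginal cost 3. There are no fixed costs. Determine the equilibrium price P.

54

The follower Kestrel best-responds to any q_Z: π_K = (179 - 2Q)q_K - 3q_K.
Follower FOC: 176 - 2q_Z - 4q_K = 0, so q_K(q_Z) = (176 - 2q_Z)/4.
The leader anticipates this reaction. Substituting into P = 179 - 2Q gives P = 91 - q_Z, so π_Z = (91 - q_Z)q_Z - 17q_Z.
Maximising: ∂π_Z/∂q_Z = 74 - 2q_Z = 0, giving q_Z = 37.
Then q_K = (176 - 2·37)/4 = 51/2.
Total output Q = 125/2, so price P = 179 - 2·(125/2) = 54.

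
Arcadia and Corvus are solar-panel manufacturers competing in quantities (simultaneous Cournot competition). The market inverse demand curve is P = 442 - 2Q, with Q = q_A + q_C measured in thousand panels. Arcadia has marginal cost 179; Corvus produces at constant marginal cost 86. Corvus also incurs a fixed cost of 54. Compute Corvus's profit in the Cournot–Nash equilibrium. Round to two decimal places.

Arcadia's profit: π_A = (442 - 2Q)q_A - (179q_A). Setting ∂π_A/∂q_A = 0: 263 - 4q_A - 2(q_C) = 0.
Corvus's profit: π_C = (442 - 2Q)q_C - (86q_C). Setting ∂π_C/∂q_C = 0: 356 - 4q_C - 2(q_A) = 0.
Best responses: q_A = (263 - 2q_C)/4, q_C = (356 - 2q_A)/4.
Substituting one into the other gives q_A = 85/3 and q_C = 449/6.
Price P = 442 - 2·(619/6) = 707/3.
Corvus's profit: (707/3 - 86)·(449/6) - 54 = 11146.0556.

11146.06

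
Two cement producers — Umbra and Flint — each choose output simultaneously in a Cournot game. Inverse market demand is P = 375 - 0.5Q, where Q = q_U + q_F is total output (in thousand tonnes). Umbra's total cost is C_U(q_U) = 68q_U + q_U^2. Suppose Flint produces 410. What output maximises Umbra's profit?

With the rival's output fixed at 410, Umbra's profit is π_U = (375 - (1/2)·410 - (1/2)q_U)q_U - (68q_U + q_U²) = (170 - (1/2)q_U)q_U - (68q_U + q_U²).
∂π_U/∂q_U = 102 - 3q_U = 0, so q_U = 34.

34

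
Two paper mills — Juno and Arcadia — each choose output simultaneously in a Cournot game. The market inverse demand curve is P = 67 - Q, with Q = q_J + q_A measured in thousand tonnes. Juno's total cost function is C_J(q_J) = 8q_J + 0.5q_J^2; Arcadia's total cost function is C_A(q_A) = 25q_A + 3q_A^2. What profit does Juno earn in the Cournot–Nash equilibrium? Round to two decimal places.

524.29

Juno's profit: π_J = (67 - Q)q_J - (8q_J + (1/2)q_J²). Setting ∂π_J/∂q_J = 0: 59 - 3q_J - (q_A) = 0.
Arcadia's profit: π_A = (67 - Q)q_A - (25q_A + 3q_A²). Setting ∂π_A/∂q_A = 0: 42 - 8q_A - (q_J) = 0.
Rearranging gives the reaction functions q_J = (59 - q_A)/3 and q_A = (42 - q_J)/8.
Substituting one into the other gives q_J = 430/23 and q_A = 67/23.
Price P = 67 - 497/23 = 1044/23.
Juno's profit: (1044/23)·(430/23) - 8·(430/23) - (1/2)(430/23)² = 524.2911.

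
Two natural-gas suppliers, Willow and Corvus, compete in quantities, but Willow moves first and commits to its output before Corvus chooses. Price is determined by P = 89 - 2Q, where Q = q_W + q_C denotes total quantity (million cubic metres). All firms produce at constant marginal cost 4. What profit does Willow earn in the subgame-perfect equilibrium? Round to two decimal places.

451.56

Solve by backward induction. Given q_W, the follower Corvus maximises π_C = (89 - 2q_W - 2q_C)q_C - 4q_C.
Follower FOC: 85 - 2q_W - 4q_C = 0, so q_C(q_W) = (85 - 2q_W)/4.
The leader anticipates this reaction. Substituting into P = 89 - 2Q gives P = 93/2 - q_W, so π_W = (93/2 - q_W)q_W - 4q_W.
Leader FOC: 85/2 - 2q_W = 0, so q_W = 85/4.
Then q_C = (85 - 2·(85/4))/4 = 85/8.
Price P = 89 - 2·(255/8) = 101/4.
Willow's profit: (101/4 - 4)·(85/4) = 451.5625.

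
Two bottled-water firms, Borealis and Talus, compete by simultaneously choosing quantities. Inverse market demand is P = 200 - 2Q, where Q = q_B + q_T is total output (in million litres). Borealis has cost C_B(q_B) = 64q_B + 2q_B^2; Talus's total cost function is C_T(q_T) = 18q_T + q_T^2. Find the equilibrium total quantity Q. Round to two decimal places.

37.18

Borealis's profit: π_B = (200 - 2Q)q_B - (64q_B + 2q_B²). Setting ∂π_B/∂q_B = 0: 136 - 8q_B - 2(q_T) = 0.
Talus's first-order condition: 182 - 6q_T - 2(q_B) = 0.
So q_B = (136 - 2q_T)/8 and q_T = (182 - 2q_B)/6.
Substituting one into the other gives q_B = 113/11 and q_T = 296/11.
Total output Q = 113/11 + 296/11 = 409/11.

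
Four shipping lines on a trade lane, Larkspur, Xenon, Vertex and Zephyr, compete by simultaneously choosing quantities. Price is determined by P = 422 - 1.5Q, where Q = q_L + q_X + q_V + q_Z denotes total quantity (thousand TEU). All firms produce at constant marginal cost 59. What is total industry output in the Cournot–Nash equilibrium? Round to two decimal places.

Each firm earns π_i = (422 - 1.5Q)q_i - 59q_i.
First-order condition (treating rivals' output as given): 363 - 3q_i - (3/2)·Σ_{j≠i} q_j = 0.
By symmetry each firm produces the same amount; substituting Σ_{j≠i} q_j = 3q_i yields q_i = 363/(15/2) = 242/5.
Total output Q = 242/5 + 242/5 + 242/5 + 242/5 = 968/5.

193.60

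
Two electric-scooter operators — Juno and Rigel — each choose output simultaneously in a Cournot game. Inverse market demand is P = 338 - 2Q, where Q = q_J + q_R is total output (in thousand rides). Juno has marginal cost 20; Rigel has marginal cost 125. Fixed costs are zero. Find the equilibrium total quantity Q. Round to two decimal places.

Juno's profit: π_J = (338 - 2Q)q_J - (20q_J). Setting ∂π_J/∂q_J = 0: 318 - 4q_J - 2(q_R) = 0.
Rigel's profit: π_R = (338 - 2Q)q_R - (125q_R). Setting ∂π_R/∂q_R = 0: 213 - 4q_R - 2(q_J) = 0.
Rearranging gives the reaction functions q_J = (318 - 2q_R)/4 and q_R = (213 - 2q_J)/4.
Substituting one into the other gives q_J = 141/2 and q_R = 18.
Total output Q = 141/2 + 18 = 177/2.

88.50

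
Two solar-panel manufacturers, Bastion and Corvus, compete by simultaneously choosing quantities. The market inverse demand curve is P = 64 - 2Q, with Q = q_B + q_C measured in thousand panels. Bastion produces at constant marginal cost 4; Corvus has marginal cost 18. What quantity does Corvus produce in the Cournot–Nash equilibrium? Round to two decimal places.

Bastion's profit: π_B = (64 - 2Q)q_B - (4q_B). Setting ∂π_B/∂q_B = 0: 60 - 4q_B - 2(q_C) = 0.
Corvus's profit: π_C = (64 - 2Q)q_C - (18q_C). Setting ∂π_C/∂q_C = 0: 46 - 4q_C - 2(q_B) = 0.
So q_B = (60 - 2q_C)/4 and q_C = (46 - 2q_B)/4.
Solving the pair: q_B = 37/3, q_C = 16/3.

5.33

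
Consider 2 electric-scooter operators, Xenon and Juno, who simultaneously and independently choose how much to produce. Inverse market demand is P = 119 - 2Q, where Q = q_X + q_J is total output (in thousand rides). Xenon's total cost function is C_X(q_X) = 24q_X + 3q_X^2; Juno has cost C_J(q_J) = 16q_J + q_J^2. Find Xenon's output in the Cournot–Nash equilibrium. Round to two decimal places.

Xenon's profit: π_X = (119 - 2Q)q_X - (24q_X + 3q_X²). Setting ∂π_X/∂q_X = 0: 95 - 10q_X - 2(q_J) = 0.
Juno's first-order condition: 103 - 6q_J - 2(q_X) = 0.
Best responses: q_X = (95 - 2q_J)/10, q_J = (103 - 2q_X)/6.
Solving the pair: q_X = 13/2, q_J = 15.

6.50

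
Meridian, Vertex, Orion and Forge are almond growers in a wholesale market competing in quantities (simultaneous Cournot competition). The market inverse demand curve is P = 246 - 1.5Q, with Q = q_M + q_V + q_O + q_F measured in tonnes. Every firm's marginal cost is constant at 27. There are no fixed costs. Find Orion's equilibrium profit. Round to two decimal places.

Each firm earns π_i = (246 - 1.5Q)q_i - 27q_i.
Setting ∂π_i/∂q_i = 0 with rivals' quantities fixed: 219 - 3q_i - (3/2)·Σ_{j≠i} q_j = 0.
With identical firms every q_j equals q_i, so Σ_{j≠i} q_j = 3q_i and 219 = (15/2)q_i, giving q_i = 146/5.
Price P = 246 - (3/2)·(584/5) = 354/5.
Orion's profit: (354/5 - 27)·(146/5) = 1278.9600.

1278.96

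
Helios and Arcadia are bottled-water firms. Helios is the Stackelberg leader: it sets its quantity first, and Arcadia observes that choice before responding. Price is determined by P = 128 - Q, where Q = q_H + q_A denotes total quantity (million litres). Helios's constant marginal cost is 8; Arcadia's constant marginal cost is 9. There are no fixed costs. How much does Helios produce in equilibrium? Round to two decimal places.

60.50

Solve by backward induction. Given q_H, the follower Arcadia maximises π_A = (128 - q_H - q_A)q_A - 9q_A.
∂π_A/∂q_A = 119 - q_H - 2q_A = 0 gives the reaction function q_A = (119 - q_H)/2.
The leader anticipates this reaction. Substituting into P = 128 - Q gives P = 137/2 - (1/2)q_H, so π_H = (137/2 - (1/2)q_H)q_H - 8q_H.
Leader FOC: 121/2 - q_H = 0, so q_H = 121/2.
Then q_A = (119 - 121/2)/2 = 117/4.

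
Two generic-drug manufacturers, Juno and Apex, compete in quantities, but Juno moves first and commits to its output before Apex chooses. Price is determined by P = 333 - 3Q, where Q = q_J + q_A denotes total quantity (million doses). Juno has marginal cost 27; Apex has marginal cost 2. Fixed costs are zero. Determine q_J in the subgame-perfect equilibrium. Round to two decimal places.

Solve by backward induction. Given q_J, the follower Apex maximises π_A = (333 - 3q_J - 3q_A)q_A - 2q_A.
Follower FOC: 331 - 3q_J - 6q_A = 0, so q_A(q_J) = (331 - 3q_J)/6.
The leader anticipates this reaction. Substituting into P = 333 - 3Q gives P = 335/2 - (3/2)q_J, so π_J = (335/2 - (3/2)q_J)q_J - 27q_J.
Maximising: ∂π_J/∂q_J = 281/2 - 3q_J = 0, giving q_J = 281/6.
Then q_A = (331 - 3·(281/6))/6 = 127/4.

46.83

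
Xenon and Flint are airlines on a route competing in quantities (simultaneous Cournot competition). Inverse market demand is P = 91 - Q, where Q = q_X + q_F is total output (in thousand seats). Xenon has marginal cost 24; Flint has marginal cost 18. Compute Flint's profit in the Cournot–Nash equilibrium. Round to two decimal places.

Xenon's profit: π_X = (91 - Q)q_X - (24q_X). Setting ∂π_X/∂q_X = 0: 67 - 2q_X - (q_F) = 0.
Flint's profit: π_F = (91 - Q)q_F - (18q_F). Setting ∂π_F/∂q_F = 0: 73 - 2q_F - (q_X) = 0.
Best responses: q_X = (67 - q_F)/2, q_F = (73 - q_X)/2.
Substituting one into the other gives q_X = 61/3 and q_F = 79/3.
Price P = 91 - 140/3 = 133/3.
Flint's profit: (133/3 - 18)·(79/3) = 693.4444.

693.44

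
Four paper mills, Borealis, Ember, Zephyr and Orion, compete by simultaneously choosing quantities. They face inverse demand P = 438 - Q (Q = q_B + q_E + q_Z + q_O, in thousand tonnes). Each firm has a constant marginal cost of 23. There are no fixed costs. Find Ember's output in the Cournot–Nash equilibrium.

Each firm earns π_i = (438 - Q)q_i - 23q_i.
Setting ∂π_i/∂q_i = 0 with rivals' quantities fixed: 415 - 2q_i - Σ_{j≠i} q_j = 0.
By symmetry each firm produces the same amount; substituting Σ_{j≠i} q_j = 3q_i yields q_i = 415/5 = 83.

83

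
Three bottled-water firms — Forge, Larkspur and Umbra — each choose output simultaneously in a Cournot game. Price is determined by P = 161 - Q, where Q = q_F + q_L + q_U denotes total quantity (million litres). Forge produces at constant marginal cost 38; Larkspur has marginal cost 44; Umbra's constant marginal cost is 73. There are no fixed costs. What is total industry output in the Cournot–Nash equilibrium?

Forge's profit: π_F = (161 - Q)q_F - (38q_F). Setting ∂π_F/∂q_F = 0: 123 - 2q_F - (q_L + q_U) = 0.
Larkspur's first-order condition: 117 - 2q_L - (q_F + q_U) = 0.
Umbra's first-order condition: 88 - 2q_U - (q_F + q_L) = 0.
Summing all 3 equations gives 328 − 4Q = 0, hence Q = 82.
Back-substituting: q_F = (123 − 82) = 41, q_L = (117 − 82) = 35, q_U = (88 − 82) = 6.
Total output Q = 41 + 35 + 6 = 82.

82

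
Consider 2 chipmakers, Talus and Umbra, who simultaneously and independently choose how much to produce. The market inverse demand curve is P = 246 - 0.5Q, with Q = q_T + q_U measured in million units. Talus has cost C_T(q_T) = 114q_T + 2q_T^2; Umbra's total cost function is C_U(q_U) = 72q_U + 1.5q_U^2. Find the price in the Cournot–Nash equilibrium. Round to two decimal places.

Talus's profit: π_T = (246 - 0.5Q)q_T - (114q_T + 2q_T²). Setting ∂π_T/∂q_T = 0: 132 - 5q_T - (1/2)(q_U) = 0.
Umbra's profit: π_U = (246 - 0.5Q)q_U - (72q_U + (3/2)q_U²). Setting ∂π_U/∂q_U = 0: 174 - 4q_U - (1/2)(q_T) = 0.
Rearranging gives the reaction functions q_T = (132 - (1/2)q_U)/5 and q_U = (174 - (1/2)q_T)/4.
Solving the pair: q_T = 1764/79, q_U = 40.7089.
Total output Q = 63.0380, so price P = 246 - (1/2)·63.0380 = 214.4810.

214.48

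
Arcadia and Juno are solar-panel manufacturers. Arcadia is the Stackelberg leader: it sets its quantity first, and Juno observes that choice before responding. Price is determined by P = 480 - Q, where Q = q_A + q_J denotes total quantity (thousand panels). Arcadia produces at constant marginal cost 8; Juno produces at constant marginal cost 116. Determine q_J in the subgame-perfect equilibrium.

37

The follower Juno best-responds to any q_A: π_J = (480 - Q)q_J - 116q_J.
Setting the follower's marginal profit to zero, 364 - q_A - 2q_J = 0, i.e. q_J = (364 - q_A)/2.
Arcadia substitutes q_J(q_A) into its own profit: π_A = q_A(480 - q_A - (364 - q_A)/2) - 8q_A = (298 - (1/2)q_A)q_A - 8q_A.
Maximising: ∂π_A/∂q_A = 290 - q_A = 0, giving q_A = 290.
Then q_J = (364 - 290)/2 = 37.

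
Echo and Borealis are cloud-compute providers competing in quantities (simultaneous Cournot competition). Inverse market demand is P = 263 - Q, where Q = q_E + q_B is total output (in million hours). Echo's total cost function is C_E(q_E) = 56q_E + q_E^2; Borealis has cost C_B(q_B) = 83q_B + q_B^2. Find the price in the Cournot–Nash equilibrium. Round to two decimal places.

185.60

Echo's profit: π_E = (263 - Q)q_E - (56q_E + q_E²). Setting ∂π_E/∂q_E = 0: 207 - 4q_E - (q_B) = 0.
Borealis's profit: π_B = (263 - Q)q_B - (83q_B + q_B²). Setting ∂π_B/∂q_B = 0: 180 - 4q_B - (q_E) = 0.
Rearranging gives the reaction functions q_E = (207 - q_B)/4 and q_B = (180 - q_E)/4.
Substituting one into the other gives q_E = 216/5 and q_B = 171/5.
Total output Q = 387/5, so price P = 263 - 387/5 = 928/5.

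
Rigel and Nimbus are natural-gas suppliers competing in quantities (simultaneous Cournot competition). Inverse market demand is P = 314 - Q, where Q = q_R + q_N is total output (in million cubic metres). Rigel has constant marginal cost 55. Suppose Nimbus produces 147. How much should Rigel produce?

56

With the rival's output fixed at 147, Rigel's profit is π_R = (314 - 147 - q_R)q_R - (55q_R) = (167 - q_R)q_R - (55q_R).
∂π_R/∂q_R = 112 - 2q_R = 0, so q_R = 56.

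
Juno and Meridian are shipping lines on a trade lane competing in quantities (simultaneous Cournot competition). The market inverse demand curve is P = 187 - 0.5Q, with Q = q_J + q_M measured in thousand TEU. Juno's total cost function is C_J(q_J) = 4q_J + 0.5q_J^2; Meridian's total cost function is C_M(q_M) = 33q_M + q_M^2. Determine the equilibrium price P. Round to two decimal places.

127.13

Juno's profit: π_J = (187 - 0.5Q)q_J - (4q_J + (1/2)q_J²). Setting ∂π_J/∂q_J = 0: 183 - 2q_J - (1/2)(q_M) = 0.
Meridian's profit: π_M = (187 - 0.5Q)q_M - (33q_M + q_M²). Setting ∂π_M/∂q_M = 0: 154 - 3q_M - (1/2)(q_J) = 0.
So q_J = (183 - (1/2)q_M)/2 and q_M = (154 - (1/2)q_J)/3.
Solving the pair: q_J = 1888/23, q_M = 866/23.
Total output Q = 119.7391, so price P = 187 - (1/2)·119.7391 = 127.1304.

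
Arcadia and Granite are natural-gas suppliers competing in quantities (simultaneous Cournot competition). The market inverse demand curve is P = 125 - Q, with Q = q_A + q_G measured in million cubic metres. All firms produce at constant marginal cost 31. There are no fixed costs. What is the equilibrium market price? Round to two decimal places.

A representative firm's profit is π_i = q_i(125 - Q) - 31q_i.
First-order condition (treating rivals' output as given): 94 - 2q_i - q_j = 0.
By symmetry each firm produces the same amount; substituting q_j = q_i yields q_i = 94/3.
Total output Q = 188/3, so price P = 125 - 188/3 = 187/3.

62.33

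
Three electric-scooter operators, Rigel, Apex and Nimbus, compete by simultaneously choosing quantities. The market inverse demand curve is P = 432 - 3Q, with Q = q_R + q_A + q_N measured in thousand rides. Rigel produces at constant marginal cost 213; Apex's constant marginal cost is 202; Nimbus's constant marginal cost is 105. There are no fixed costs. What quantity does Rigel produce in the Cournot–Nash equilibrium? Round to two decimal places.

8.33

Rigel's profit: π_R = (432 - 3Q)q_R - (213q_R). Setting ∂π_R/∂q_R = 0: 219 - 6q_R - 3(q_A + q_N) = 0.
Apex's first-order condition: 230 - 6q_A - 3(q_R + q_N) = 0.
Nimbus's profit: π_N = (432 - 3Q)q_N - (105q_N). Setting ∂π_N/∂q_N = 0: 327 - 6q_N - 3(q_R + q_A) = 0.
Adding the 3 first-order conditions: 776 − 12Q = 0, so Q = 194/3.
Back-substituting: q_R = (219 − 194)/3 = 25/3, q_A = (230 − 194)/3 = 12, q_N = (327 − 194)/3 = 133/3.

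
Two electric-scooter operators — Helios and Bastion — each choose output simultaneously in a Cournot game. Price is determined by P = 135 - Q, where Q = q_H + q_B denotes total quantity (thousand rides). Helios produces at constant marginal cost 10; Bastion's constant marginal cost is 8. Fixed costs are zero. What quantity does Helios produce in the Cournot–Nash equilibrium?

41

Helios's profit: π_H = (135 - Q)q_H - (10q_H). Setting ∂π_H/∂q_H = 0: 125 - 2q_H - (q_B) = 0.
Bastion's first-order condition: 127 - 2q_B - (q_H) = 0.
Best responses: q_H = (125 - q_B)/2, q_B = (127 - q_H)/2.
Substituting one into the other gives q_H = 41 and q_B = 43.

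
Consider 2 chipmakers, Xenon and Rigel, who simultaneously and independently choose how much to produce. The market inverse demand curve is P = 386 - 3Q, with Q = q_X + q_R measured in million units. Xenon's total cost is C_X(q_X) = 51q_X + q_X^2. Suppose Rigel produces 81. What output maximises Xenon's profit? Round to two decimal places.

With the rival's output fixed at 81, Xenon's profit is π_X = (386 - 3·81 - 3q_X)q_X - (51q_X + q_X²) = (143 - 3q_X)q_X - (51q_X + q_X²).
∂π_X/∂q_X = 92 - 8q_X = 0, so q_X = 23/2.

11.50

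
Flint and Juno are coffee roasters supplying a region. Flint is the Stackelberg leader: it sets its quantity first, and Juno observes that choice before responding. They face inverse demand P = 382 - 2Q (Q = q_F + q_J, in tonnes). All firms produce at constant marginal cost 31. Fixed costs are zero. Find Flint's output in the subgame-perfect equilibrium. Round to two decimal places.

Solve by backward induction. Given q_F, the follower Juno maximises π_J = (382 - 2q_F - 2q_J)q_J - 31q_J.
Setting the follower's marginal profit to zero, 351 - 2q_F - 4q_J = 0, i.e. q_J = (351 - 2q_F)/4.
The leader anticipates this reaction. Substituting into P = 382 - 2Q gives P = 413/2 - q_F, so π_F = (413/2 - q_F)q_F - 31q_F.
Leader FOC: 351/2 - 2q_F = 0, so q_F = 351/4.
Then q_J = (351 - 2·(351/4))/4 = 351/8.

87.75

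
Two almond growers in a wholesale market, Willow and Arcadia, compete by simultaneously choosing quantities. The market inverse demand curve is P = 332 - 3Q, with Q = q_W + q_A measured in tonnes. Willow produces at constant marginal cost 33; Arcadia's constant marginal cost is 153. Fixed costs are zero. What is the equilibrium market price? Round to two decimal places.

Willow's profit: π_W = (332 - 3Q)q_W - (33q_W). Setting ∂π_W/∂q_W = 0: 299 - 6q_W - 3(q_A) = 0.
Arcadia's first-order condition: 179 - 6q_A - 3(q_W) = 0.
Rearranging gives the reaction functions q_W = (299 - 3q_A)/6 and q_A = (179 - 3q_W)/6.
Solving the pair: q_W = 419/9, q_A = 59/9.
Total output Q = 478/9, so price P = 332 - 3·(478/9) = 518/3.

172.67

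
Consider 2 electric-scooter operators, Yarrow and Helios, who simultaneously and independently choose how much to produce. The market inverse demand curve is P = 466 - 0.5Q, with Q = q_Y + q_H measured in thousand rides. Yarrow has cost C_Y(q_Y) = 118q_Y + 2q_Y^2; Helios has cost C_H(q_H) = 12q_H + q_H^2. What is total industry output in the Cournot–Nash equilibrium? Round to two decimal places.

Yarrow's profit: π_Y = (466 - 0.5Q)q_Y - (118q_Y + 2q_Y²). Setting ∂π_Y/∂q_Y = 0: 348 - 5q_Y - (1/2)(q_H) = 0.
Helios's profit: π_H = (466 - 0.5Q)q_H - (12q_H + q_H²). Setting ∂π_H/∂q_H = 0: 454 - 3q_H - (1/2)(q_Y) = 0.
Best responses: q_Y = (348 - (1/2)q_H)/5, q_H = (454 - (1/2)q_Y)/3.
Substituting one into the other gives q_Y = 55.3898 and q_H = 142.1017.
Total output Q = 55.3898 + 142.1017 = 197.4915.

197.49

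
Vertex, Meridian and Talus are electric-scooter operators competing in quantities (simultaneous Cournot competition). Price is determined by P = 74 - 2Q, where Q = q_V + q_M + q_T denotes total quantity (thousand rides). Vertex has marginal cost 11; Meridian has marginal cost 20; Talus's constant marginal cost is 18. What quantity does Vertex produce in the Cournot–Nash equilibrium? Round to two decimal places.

9.88

Vertex's profit: π_V = (74 - 2Q)q_V - (11q_V). Setting ∂π_V/∂q_V = 0: 63 - 4q_V - 2(q_M + q_T) = 0.
Meridian's first-order condition: 54 - 4q_M - 2(q_V + q_T) = 0.
Talus's profit: π_T = (74 - 2Q)q_T - (18q_T). Setting ∂π_T/∂q_T = 0: 56 - 4q_T - 2(q_V + q_M) = 0.
Adding the 3 conditions: 173 − 4Q − 4Q = 0, i.e. Q = 173/8.
Back-substituting: q_V = (63 − 173/4)/2 = 79/8, q_M = (54 − 173/4)/2 = 43/8, q_T = (56 − 173/4)/2 = 51/8.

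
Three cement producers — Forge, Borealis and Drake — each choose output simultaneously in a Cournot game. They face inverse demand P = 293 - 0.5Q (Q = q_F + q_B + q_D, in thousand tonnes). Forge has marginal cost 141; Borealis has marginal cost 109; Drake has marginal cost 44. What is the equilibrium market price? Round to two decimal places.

146.75

Forge's profit: π_F = (293 - 0.5Q)q_F - (141q_F). Setting ∂π_F/∂q_F = 0: 152 - q_F - (1/2)(q_B + q_D) = 0.
Borealis's profit: π_B = (293 - 0.5Q)q_B - (109q_B). Setting ∂π_B/∂q_B = 0: 184 - q_B - (1/2)(q_F + q_D) = 0.
Drake's first-order condition: 249 - q_D - (1/2)(q_F + q_B) = 0.
Adding the 3 conditions: 585 − Q − Q = 0, i.e. Q = 585/2.
Back-substituting: q_F = (152 − 585/4)/(1/2) = 23/2, q_B = (184 − 585/4)/(1/2) = 151/2, q_D = (249 − 585/4)/(1/2) = 411/2.
Total output Q = 585/2, so price P = 293 - (1/2)·(585/2) = 587/4.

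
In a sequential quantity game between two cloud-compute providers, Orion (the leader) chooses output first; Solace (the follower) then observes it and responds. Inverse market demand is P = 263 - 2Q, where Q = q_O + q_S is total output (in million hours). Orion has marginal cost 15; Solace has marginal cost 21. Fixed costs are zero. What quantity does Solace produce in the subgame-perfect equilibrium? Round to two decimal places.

28.75

The follower Solace best-responds to any q_O: π_S = (263 - 2Q)q_S - 21q_S.
Follower FOC: 242 - 2q_O - 4q_S = 0, so q_S(q_O) = (242 - 2q_O)/4.
Orion substitutes q_S(q_O) into its own profit: π_O = q_O(263 - 2q_O - (242 - 2q_O)/2) - 15q_O = (142 - q_O)q_O - 15q_O.
Maximising: ∂π_O/∂q_O = 127 - 2q_O = 0, giving q_O = 127/2.
Then q_S = (242 - 2·(127/2))/4 = 115/4.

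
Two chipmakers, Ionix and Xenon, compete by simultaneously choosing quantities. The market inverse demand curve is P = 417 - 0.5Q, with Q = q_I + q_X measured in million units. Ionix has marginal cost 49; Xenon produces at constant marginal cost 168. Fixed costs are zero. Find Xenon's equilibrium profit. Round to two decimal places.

Ionix's profit: π_I = (417 - 0.5Q)q_I - (49q_I). Setting ∂π_I/∂q_I = 0: 368 - q_I - (1/2)(q_X) = 0.
Xenon's profit: π_X = (417 - 0.5Q)q_X - (168q_X). Setting ∂π_X/∂q_X = 0: 249 - q_X - (1/2)(q_I) = 0.
Rearranging gives the reaction functions q_I = (368 - (1/2)q_X) and q_X = (249 - (1/2)q_I).
Substituting one into the other gives q_I = 974/3 and q_X = 260/3.
Price P = 417 - (1/2)·(1234/3) = 634/3.
Xenon's profit: (634/3 - 168)·(260/3) = 3755.5556.

3755.56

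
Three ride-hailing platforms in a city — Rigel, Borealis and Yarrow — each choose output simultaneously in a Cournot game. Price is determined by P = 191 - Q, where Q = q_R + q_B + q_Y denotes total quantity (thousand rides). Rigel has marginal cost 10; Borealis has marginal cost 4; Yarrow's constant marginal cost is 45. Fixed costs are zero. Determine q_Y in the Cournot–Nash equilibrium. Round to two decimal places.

17.50

Rigel's profit: π_R = (191 - Q)q_R - (10q_R). Setting ∂π_R/∂q_R = 0: 181 - 2q_R - (q_B + q_Y) = 0.
Borealis's first-order condition: 187 - 2q_B - (q_R + q_Y) = 0.
Yarrow's profit: π_Y = (191 - Q)q_Y - (45q_Y). Setting ∂π_Y/∂q_Y = 0: 146 - 2q_Y - (q_R + q_B) = 0.
Adding the 3 conditions: 514 − 2Q − 2Q = 0, i.e. Q = 257/2.
Back-substituting: q_R = (181 − 257/2) = 105/2, q_B = (187 − 257/2) = 117/2, q_Y = (146 − 257/2) = 35/2.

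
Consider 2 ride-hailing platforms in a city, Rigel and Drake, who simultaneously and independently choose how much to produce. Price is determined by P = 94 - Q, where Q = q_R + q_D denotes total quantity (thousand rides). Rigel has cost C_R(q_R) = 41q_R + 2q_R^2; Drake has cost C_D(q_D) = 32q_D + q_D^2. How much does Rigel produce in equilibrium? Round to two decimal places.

6.52

Rigel's profit: π_R = (94 - Q)q_R - (41q_R + 2q_R²). Setting ∂π_R/∂q_R = 0: 53 - 6q_R - (q_D) = 0.
Drake's profit: π_D = (94 - Q)q_D - (32q_D + q_D²). Setting ∂π_D/∂q_D = 0: 62 - 4q_D - (q_R) = 0.
So q_R = (53 - q_D)/6 and q_D = (62 - q_R)/4.
Substituting one into the other gives q_R = 150/23 and q_D = 319/23.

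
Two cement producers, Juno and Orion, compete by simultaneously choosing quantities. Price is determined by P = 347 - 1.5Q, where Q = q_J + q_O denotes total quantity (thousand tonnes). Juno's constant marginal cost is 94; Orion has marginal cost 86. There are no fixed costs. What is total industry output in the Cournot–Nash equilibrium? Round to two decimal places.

114.22

Juno's profit: π_J = (347 - 1.5Q)q_J - (94q_J). Setting ∂π_J/∂q_J = 0: 253 - 3q_J - (3/2)(q_O) = 0.
Orion's profit: π_O = (347 - 1.5Q)q_O - (86q_O). Setting ∂π_O/∂q_O = 0: 261 - 3q_O - (3/2)(q_J) = 0.
Best responses: q_J = (253 - (3/2)q_O)/3, q_O = (261 - (3/2)q_J)/3.
Substituting one into the other gives q_J = 490/9 and q_O = 538/9.
Total output Q = 490/9 + 538/9 = 1028/9.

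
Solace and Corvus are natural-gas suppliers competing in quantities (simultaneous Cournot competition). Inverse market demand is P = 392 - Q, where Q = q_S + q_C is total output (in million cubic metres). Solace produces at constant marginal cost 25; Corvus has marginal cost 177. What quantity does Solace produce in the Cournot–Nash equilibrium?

Solace's profit: π_S = (392 - Q)q_S - (25q_S). Setting ∂π_S/∂q_S = 0: 367 - 2q_S - (q_C) = 0.
Corvus's first-order condition: 215 - 2q_C - (q_S) = 0.
Best responses: q_S = (367 - q_C)/2, q_C = (215 - q_S)/2.
Solving the pair: q_S = 173, q_C = 21.

173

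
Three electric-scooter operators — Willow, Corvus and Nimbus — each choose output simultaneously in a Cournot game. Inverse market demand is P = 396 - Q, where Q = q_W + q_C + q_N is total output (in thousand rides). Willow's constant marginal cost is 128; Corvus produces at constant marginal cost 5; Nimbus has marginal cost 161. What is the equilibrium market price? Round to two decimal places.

Willow's profit: π_W = (396 - Q)q_W - (128q_W). Setting ∂π_W/∂q_W = 0: 268 - 2q_W - (q_C + q_N) = 0.
Corvus's profit: π_C = (396 - Q)q_C - (5q_C). Setting ∂π_C/∂q_C = 0: 391 - 2q_C - (q_W + q_N) = 0.
Nimbus's profit: π_N = (396 - Q)q_N - (161q_N). Setting ∂π_N/∂q_N = 0: 235 - 2q_N - (q_W + q_C) = 0.
Summing all 3 equations gives 894 − 4Q = 0, hence Q = 447/2.
Back-substituting: q_W = (268 − 447/2) = 89/2, q_C = (391 − 447/2) = 335/2, q_N = (235 − 447/2) = 23/2.
Total output Q = 447/2, so price P = 396 - 447/2 = 345/2.

172.50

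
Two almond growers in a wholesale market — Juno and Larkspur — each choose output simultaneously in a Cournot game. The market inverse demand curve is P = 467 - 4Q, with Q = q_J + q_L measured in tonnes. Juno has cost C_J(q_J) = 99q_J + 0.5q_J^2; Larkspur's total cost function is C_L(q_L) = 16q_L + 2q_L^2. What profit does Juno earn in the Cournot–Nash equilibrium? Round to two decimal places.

3627.30

Juno's profit: π_J = (467 - 4Q)q_J - (99q_J + (1/2)q_J²). Setting ∂π_J/∂q_J = 0: 368 - 9q_J - 4(q_L) = 0.
Larkspur's first-order condition: 451 - 12q_L - 4(q_J) = 0.
Rearranging gives the reaction functions q_J = (368 - 4q_L)/9 and q_L = (451 - 4q_J)/12.
Substituting one into the other gives q_J = 653/23 and q_L = 28.1196.
Price P = 467 - 4·56.5109 = 240.9565.
Juno's profit: 240.9565·(653/23) - 99·(653/23) - (1/2)(653/23)² = 3627.2977.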